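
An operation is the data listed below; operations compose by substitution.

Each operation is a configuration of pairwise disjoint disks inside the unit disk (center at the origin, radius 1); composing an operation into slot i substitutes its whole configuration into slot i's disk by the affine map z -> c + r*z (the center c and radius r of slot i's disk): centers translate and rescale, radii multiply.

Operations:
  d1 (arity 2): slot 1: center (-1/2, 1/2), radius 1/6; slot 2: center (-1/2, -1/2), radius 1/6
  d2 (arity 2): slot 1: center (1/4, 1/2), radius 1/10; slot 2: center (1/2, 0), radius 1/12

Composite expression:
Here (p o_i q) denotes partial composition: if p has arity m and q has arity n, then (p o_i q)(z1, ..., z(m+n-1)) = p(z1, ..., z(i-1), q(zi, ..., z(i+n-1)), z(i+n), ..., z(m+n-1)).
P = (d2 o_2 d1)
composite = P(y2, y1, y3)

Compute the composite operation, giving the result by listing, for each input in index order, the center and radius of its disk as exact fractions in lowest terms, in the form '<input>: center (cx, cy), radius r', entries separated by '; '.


Below d2, radii multiply path by path; the y-disk centers shift.
tracing y2 down its 1-map path: center (1/4, 1/2), radius 1/10
tracing y1 down its 2-map path: center (11/24, 1/24), radius 1/72
tracing y3 down its 2-map path: center (11/24, -1/24), radius 1/72

y1: center (11/24, 1/24), radius 1/72; y2: center (1/4, 1/2), radius 1/10; y3: center (11/24, -1/24), radius 1/72


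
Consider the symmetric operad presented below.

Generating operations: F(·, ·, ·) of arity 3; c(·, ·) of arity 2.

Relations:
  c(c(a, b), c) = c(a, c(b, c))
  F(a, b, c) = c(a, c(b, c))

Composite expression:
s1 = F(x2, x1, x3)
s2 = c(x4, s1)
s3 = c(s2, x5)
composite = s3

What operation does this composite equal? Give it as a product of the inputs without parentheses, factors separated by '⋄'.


All parenthesizations of c agree; list the x-inputs left to right.
F(x2, x1, x3) flattens to x2 ⋄ x1 ⋄ x3
c(x4, F(x2, x1, x3)) flattens to x4 ⋄ x2 ⋄ x1 ⋄ x3
c(c(x4, F(x2, x1, x3)), x5) flattens to x4 ⋄ x2 ⋄ x1 ⋄ x3 ⋄ x5

x4 ⋄ x2 ⋄ x1 ⋄ x3 ⋄ x5


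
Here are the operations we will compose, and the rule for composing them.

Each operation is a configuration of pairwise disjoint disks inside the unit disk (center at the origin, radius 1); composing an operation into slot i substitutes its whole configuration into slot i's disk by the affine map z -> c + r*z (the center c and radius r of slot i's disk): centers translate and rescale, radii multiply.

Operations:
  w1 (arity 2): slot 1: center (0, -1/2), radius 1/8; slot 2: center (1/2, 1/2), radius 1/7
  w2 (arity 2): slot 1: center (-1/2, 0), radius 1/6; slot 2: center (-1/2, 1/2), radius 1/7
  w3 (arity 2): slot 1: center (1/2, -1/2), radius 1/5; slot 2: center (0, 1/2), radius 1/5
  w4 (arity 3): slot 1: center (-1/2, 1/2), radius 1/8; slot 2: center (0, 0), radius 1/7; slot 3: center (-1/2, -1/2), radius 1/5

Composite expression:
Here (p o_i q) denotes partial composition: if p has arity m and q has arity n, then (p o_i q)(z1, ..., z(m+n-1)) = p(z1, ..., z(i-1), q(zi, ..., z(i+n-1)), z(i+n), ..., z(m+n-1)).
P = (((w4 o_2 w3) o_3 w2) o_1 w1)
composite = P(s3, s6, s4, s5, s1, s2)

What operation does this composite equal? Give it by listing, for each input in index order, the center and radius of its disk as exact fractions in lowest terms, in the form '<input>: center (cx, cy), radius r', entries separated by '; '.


s1: center (-1/70, 3/35), radius 1/245; s2: center (-1/2, -1/2), radius 1/5; s3: center (-1/2, 7/16), radius 1/64; s4: center (1/14, -1/14), radius 1/35; s5: center (-1/70, 1/14), radius 1/210; s6: center (-7/16, 9/16), radius 1/56

Below w4, radii multiply path by path; the s-disk centers shift.
for s3, the 2-step affine chain lands on center (-1/2, 7/16), radius 1/64
for s6, the 2-step affine chain lands on center (-7/16, 9/16), radius 1/56
for s4, the 2-step affine chain lands on center (1/14, -1/14), radius 1/35
for s5, the 3-step affine chain lands on center (-1/70, 1/14), radius 1/210
for s1, the 3-step affine chain lands on center (-1/70, 3/35), radius 1/245
for s2, the 1-step affine chain lands on center (-1/2, -1/2), radius 1/5


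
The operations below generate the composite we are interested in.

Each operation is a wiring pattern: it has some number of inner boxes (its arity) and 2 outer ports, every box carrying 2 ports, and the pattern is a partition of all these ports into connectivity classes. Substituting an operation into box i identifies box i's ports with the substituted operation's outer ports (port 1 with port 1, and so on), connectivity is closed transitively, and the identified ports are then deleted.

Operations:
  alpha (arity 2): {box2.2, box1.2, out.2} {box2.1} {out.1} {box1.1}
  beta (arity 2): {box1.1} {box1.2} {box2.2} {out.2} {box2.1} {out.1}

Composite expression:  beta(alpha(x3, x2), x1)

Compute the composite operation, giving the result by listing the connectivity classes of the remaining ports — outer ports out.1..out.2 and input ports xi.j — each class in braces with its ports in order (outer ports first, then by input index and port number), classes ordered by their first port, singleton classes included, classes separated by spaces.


{out.1} {out.2} {x1.1} {x1.2} {x2.1} {x2.2, x3.2} {x3.1}


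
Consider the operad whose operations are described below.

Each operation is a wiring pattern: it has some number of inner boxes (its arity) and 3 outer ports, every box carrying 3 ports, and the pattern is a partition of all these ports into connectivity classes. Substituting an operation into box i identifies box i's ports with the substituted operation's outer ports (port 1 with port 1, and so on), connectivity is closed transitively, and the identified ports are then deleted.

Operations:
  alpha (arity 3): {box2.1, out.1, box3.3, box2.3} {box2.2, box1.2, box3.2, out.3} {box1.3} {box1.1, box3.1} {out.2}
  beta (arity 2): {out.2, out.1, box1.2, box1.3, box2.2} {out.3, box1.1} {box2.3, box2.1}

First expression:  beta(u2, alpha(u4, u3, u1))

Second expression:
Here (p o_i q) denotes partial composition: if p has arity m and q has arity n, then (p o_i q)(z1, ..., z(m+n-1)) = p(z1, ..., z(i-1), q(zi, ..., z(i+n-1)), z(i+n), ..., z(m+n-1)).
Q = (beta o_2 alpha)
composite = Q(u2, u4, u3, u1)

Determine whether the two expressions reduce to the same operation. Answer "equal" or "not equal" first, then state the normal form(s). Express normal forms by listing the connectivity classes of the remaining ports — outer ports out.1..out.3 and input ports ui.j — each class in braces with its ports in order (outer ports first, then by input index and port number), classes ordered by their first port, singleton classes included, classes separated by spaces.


equal: each reduces to {out.1, out.2, u2.2, u2.3} {out.3, u2.1} {u1.1, u4.1} {u1.2, u1.3, u3.1, u3.2, u3.3, u4.2} {u4.3}

The first expression, normalized: {out.1, out.2, u2.2, u2.3} {out.3, u2.1} {u1.1, u4.1} {u1.2, u1.3, u3.1, u3.2, u3.3, u4.2} {u4.3}
The second expression, normalized: {out.1, out.2, u2.2, u2.3} {out.3, u2.1} {u1.1, u4.1} {u1.2, u1.3, u3.1, u3.2, u3.3, u4.2} {u4.3}
The forms coincide; equal.


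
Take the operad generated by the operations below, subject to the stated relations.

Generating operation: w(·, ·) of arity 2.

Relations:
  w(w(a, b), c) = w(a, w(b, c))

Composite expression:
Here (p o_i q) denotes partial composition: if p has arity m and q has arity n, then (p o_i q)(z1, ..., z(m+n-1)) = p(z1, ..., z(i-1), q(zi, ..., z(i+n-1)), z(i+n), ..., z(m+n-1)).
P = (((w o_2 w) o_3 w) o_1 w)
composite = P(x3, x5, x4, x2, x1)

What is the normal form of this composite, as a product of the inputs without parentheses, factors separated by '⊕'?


x3 ⊕ x5 ⊕ x4 ⊕ x2 ⊕ x1


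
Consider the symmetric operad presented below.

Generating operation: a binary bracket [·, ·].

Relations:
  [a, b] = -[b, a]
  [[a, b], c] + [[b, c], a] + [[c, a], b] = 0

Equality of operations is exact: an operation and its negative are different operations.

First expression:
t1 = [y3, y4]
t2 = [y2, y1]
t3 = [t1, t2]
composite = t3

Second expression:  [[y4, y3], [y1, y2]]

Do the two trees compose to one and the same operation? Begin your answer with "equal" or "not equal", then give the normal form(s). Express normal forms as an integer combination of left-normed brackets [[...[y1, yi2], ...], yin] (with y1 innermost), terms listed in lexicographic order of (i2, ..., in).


The first expression, normalized: [[[y1, y2], y3], y4] - [[[y1, y2], y4], y3]
The second expression, normalized: [[[y1, y2], y3], y4] - [[[y1, y2], y4], y3]
Both agree, so they are equal.

equal — both sides give [[[y1, y2], y3], y4] - [[[y1, y2], y4], y3]


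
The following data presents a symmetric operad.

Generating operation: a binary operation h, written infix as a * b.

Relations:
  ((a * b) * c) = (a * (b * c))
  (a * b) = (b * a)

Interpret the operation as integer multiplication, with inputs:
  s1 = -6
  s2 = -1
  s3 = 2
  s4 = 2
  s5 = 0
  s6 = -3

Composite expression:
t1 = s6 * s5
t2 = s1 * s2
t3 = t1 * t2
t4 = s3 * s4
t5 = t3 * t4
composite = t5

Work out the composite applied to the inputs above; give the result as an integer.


(s6 * s5) = 0
(s1 * s2) = 6
((s6 * s5) * (s1 * s2)) = 0
(s3 * s4) = 4
(((s6 * s5) * (s1 * s2)) * (s3 * s4)) = 0

0


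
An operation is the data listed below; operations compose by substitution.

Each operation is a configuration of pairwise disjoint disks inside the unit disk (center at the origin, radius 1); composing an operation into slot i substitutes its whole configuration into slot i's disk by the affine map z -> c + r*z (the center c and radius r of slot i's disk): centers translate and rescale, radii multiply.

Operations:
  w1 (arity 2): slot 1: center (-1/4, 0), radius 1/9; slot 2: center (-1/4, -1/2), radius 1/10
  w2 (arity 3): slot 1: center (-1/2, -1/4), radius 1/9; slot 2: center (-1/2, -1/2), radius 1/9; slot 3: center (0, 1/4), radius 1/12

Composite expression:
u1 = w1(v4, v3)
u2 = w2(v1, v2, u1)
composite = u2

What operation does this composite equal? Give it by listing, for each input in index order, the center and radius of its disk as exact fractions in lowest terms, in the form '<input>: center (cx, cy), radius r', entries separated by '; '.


v1: center (-1/2, -1/4), radius 1/9; v2: center (-1/2, -1/2), radius 1/9; v3: center (-1/48, 5/24), radius 1/120; v4: center (-1/48, 1/4), radius 1/108


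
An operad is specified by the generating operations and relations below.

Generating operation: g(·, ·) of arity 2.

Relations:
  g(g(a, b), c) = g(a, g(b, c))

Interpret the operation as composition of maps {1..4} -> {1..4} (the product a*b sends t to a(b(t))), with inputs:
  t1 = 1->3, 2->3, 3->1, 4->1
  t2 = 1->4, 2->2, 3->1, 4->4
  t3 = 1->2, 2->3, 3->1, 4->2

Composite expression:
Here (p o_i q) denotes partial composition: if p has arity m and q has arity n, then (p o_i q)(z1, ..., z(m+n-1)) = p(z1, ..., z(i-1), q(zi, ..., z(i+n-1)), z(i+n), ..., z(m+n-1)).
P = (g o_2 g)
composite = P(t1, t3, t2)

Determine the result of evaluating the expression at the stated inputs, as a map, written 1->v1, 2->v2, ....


1->3, 2->1, 3->3, 4->3

g(t3, t2) = 1->2, 2->3, 3->2, 4->2
g(t1, g(t3, t2)) = 1->3, 2->1, 3->3, 4->3


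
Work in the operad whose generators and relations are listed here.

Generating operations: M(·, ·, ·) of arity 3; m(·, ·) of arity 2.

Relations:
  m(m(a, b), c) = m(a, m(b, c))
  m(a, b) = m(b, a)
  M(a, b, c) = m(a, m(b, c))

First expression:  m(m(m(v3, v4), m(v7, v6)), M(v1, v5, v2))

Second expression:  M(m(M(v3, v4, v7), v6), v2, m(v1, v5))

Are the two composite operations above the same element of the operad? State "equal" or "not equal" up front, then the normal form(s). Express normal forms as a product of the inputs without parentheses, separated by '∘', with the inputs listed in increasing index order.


In normal form, the first expression is v1 ∘ v2 ∘ v3 ∘ v4 ∘ v5 ∘ v6 ∘ v7
In normal form, the second expression is v1 ∘ v2 ∘ v3 ∘ v4 ∘ v5 ∘ v6 ∘ v7
The forms coincide; equal.

equal; both compose to v1 ∘ v2 ∘ v3 ∘ v4 ∘ v5 ∘ v6 ∘ v7


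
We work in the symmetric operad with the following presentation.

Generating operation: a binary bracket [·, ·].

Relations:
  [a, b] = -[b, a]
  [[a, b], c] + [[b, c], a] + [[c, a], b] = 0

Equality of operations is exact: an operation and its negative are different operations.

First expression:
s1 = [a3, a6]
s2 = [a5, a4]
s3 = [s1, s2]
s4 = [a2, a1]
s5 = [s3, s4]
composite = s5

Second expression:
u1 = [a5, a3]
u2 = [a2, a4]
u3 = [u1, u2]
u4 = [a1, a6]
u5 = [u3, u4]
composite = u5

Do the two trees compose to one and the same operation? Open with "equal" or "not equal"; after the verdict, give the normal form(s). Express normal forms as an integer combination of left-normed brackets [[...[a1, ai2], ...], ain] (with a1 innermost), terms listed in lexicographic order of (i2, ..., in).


not equal; first: -[[[[[a1, a2], a3], a6], a4], a5] + [[[[[a1, a2], a3], a6], a5], a4] + [[[[[a1, a2], a4], a5], a3], a6] - [[[[[a1, a2], a4], a5], a6], a3] - [[[[[a1, a2], a5], a4], a3], a6] + [[[[[a1, a2], a5], a4], a6], a3] + [[[[[a1, a2], a6], a3], a4], a5] - [[[[[a1, a2], a6], a3], a5], a4]; second: -[[[[[a1, a6], a2], a4], a3], a5] + [[[[[a1, a6], a2], a4], a5], a3] + [[[[[a1, a6], a3], a5], a2], a4] - [[[[[a1, a6], a3], a5], a4], a2] + [[[[[a1, a6], a4], a2], a3], a5] - [[[[[a1, a6], a4], a2], a5], a3] - [[[[[a1, a6], a5], a3], a2], a4] + [[[[[a1, a6], a5], a3], a4], a2]


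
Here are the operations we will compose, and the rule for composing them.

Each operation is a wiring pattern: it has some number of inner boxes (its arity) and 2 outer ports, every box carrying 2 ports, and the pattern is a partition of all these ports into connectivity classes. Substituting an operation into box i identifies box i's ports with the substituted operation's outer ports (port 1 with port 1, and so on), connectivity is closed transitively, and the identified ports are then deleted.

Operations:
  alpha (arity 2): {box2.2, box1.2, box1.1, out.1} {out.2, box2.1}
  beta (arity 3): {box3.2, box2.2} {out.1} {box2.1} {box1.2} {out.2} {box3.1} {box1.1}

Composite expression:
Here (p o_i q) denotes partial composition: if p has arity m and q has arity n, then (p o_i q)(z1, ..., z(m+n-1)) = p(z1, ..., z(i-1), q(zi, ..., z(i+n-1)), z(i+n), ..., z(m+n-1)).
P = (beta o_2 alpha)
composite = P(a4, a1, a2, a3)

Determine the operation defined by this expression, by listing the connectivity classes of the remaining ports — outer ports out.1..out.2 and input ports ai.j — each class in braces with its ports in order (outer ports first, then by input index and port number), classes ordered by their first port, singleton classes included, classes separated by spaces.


{out.1} {out.2} {a1.1, a1.2, a2.2} {a2.1, a3.2} {a3.1} {a4.1} {a4.2}

After gluing at beta, chains via deleted ports link the a-ports.
alpha over (a1, a2) gives {out.1, a1.1, a1.2, a2.2} {out.2, a2.1}, out.j being that stage's outer ports
beta over (a4, a1, a2, a3) gives {out.1} {out.2} {a1.1, a1.2, a2.2} {a2.1, a3.2} {a3.1} {a4.1} {a4.2}, out.j being that stage's outer ports


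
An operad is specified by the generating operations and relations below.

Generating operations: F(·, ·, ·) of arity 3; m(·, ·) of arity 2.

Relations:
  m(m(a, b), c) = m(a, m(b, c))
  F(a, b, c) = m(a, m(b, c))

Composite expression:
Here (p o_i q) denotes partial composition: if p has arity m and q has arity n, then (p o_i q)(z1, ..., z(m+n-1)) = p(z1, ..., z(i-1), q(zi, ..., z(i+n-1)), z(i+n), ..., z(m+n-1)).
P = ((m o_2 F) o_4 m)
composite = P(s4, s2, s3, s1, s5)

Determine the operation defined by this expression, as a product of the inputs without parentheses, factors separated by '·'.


s4 · s2 · s3 · s1 · s5

Every regrouping of m is equal, so read the s-inputs in written order.
m(s1, s5) collapses to s1 · s5
F(s2, s3, m(s1, s5)) collapses to s2 · s3 · s1 · s5
m(s4, F(s2, s3, m(s1, s5))) collapses to s4 · s2 · s3 · s1 · s5


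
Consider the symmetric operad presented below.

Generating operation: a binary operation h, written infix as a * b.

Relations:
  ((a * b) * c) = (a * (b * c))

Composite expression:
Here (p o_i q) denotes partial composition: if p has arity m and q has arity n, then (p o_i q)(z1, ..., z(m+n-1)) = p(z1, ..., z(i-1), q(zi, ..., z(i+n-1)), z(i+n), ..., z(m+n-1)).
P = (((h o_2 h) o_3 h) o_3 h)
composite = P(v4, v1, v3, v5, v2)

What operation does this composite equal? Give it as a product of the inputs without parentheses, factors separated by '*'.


The h-tree's shape is irrelevant; the v-reading-order decides.
(v3 * v5) reduces to v3 * v5
((v3 * v5) * v2) reduces to v3 * v5 * v2
(v1 * ((v3 * v5) * v2)) reduces to v1 * v3 * v5 * v2
(v4 * (v1 * ((v3 * v5) * v2))) reduces to v4 * v1 * v3 * v5 * v2

v4 * v1 * v3 * v5 * v2


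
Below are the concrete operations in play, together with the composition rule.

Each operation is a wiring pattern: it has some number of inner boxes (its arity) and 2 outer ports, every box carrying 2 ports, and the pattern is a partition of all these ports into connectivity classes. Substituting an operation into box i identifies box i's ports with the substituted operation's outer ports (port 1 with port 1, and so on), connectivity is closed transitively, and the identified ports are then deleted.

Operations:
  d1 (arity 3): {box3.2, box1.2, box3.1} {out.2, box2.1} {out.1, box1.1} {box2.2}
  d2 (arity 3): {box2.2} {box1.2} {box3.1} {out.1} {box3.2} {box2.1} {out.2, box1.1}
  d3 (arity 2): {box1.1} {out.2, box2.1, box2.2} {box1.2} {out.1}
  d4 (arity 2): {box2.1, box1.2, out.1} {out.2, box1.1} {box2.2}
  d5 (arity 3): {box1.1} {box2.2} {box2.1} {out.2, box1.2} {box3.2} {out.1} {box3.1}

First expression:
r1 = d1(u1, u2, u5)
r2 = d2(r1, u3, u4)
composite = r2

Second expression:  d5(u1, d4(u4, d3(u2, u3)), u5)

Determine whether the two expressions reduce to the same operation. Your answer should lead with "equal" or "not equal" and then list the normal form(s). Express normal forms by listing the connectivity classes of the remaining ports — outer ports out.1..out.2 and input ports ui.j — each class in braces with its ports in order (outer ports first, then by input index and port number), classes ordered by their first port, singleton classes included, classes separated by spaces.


not equal; the first gives {out.1} {out.2, u1.1} {u1.2, u5.1, u5.2} {u2.1} {u2.2} {u3.1} {u3.2} {u4.1} {u4.2} and the second {out.1} {out.2, u1.2} {u1.1} {u2.1} {u2.2} {u3.1, u3.2} {u4.1} {u4.2} {u5.1} {u5.2}

The first expression reduces to {out.1} {out.2, u1.1} {u1.2, u5.1, u5.2} {u2.1} {u2.2} {u3.1} {u3.2} {u4.1} {u4.2}
The second expression reduces to {out.1} {out.2, u1.2} {u1.1} {u2.1} {u2.2} {u3.1, u3.2} {u4.1} {u4.2} {u5.1} {u5.2}
Different reductions; not equal.


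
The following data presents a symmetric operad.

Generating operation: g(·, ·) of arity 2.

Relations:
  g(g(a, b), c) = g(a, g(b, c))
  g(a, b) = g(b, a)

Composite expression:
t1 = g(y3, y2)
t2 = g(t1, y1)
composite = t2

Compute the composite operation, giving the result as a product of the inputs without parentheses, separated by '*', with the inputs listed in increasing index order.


y1 * y2 * y3


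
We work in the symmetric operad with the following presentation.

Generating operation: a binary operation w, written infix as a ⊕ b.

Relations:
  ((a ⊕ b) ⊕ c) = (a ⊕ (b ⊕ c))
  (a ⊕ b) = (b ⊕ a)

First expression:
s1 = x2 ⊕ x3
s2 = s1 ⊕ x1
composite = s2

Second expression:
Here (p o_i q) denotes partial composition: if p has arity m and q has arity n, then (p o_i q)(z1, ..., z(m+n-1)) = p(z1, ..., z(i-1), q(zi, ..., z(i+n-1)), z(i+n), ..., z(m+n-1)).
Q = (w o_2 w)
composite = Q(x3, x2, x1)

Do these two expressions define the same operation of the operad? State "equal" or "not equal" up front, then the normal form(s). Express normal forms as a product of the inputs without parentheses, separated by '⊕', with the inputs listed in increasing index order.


equal — both sides give x1 ⊕ x2 ⊕ x3


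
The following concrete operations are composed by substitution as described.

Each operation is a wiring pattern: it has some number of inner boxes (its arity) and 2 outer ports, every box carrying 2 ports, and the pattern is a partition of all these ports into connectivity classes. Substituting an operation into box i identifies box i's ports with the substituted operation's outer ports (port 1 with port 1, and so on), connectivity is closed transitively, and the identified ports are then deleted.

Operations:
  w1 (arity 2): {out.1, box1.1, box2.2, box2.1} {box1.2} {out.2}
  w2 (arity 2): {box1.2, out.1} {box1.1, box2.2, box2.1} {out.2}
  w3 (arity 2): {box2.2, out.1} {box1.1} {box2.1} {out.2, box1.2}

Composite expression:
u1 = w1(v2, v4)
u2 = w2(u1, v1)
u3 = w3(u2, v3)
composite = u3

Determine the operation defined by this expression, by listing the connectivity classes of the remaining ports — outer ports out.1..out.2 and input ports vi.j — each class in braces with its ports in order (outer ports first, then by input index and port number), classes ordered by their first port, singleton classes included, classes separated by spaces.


{out.1, v3.2} {out.2} {v1.1, v1.2, v2.1, v4.1, v4.2} {v2.2} {v3.1}

Two ports join when wires chain via w3-identified ports.
through w1, on inputs (v2, v4): {out.1, v2.1, v4.1, v4.2} {out.2} {v2.2} (out.j = stage outer ports)
through w2, on inputs (v2, v4, v1): {out.1} {out.2} {v1.1, v1.2, v2.1, v4.1, v4.2} {v2.2} (out.j = stage outer ports)
through w3, on inputs (v2, v4, v1, v3): {out.1, v3.2} {out.2} {v1.1, v1.2, v2.1, v4.1, v4.2} {v2.2} {v3.1} (out.j = stage outer ports)


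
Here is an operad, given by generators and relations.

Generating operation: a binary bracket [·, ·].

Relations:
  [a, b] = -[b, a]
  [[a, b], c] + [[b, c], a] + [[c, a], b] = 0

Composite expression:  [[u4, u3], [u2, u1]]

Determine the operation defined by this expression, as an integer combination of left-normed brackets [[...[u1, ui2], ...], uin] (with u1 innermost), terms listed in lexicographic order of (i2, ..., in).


-[[[u1, u2], u3], u4] + [[[u1, u2], u4], u3]

Left-normed coefficients sit on the u1-initial expansion words.
Composite bracket: [[u4, u3], [u2, u1]]
Each bracket splits as ab - ba, giving 8 signed words (2^3 = 8).
Coefficients come from the u1-initial words:
  the word u1u2u3u4 carries sign -1 and contributes -[[[u1, u2], u3], u4]
  the word u1u2u4u3 carries sign +1 and contributes +[[[u1, u2], u4], u3]


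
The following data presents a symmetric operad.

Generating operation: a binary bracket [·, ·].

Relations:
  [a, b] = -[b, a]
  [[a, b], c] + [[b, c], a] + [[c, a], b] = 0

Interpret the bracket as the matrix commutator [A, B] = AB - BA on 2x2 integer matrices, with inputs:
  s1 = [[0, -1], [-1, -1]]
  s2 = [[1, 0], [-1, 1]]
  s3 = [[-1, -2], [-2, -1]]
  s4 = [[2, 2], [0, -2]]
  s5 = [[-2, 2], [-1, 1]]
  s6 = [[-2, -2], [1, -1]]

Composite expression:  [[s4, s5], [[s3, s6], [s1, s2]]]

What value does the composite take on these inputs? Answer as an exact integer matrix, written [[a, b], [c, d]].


[[208, 40], [48, -208]]

[s4, s5] = [[-2, 14], [4, 2]]
[s3, s6] = [[-6, -2], [2, 6]]
[s1, s2] = [[1, 0], [1, -1]]
[[s3, s6], [s1, s2]] = [[-2, 4], [16, 2]]
[[s4, s5], [[s3, s6], [s1, s2]]] = [[208, 40], [48, -208]]


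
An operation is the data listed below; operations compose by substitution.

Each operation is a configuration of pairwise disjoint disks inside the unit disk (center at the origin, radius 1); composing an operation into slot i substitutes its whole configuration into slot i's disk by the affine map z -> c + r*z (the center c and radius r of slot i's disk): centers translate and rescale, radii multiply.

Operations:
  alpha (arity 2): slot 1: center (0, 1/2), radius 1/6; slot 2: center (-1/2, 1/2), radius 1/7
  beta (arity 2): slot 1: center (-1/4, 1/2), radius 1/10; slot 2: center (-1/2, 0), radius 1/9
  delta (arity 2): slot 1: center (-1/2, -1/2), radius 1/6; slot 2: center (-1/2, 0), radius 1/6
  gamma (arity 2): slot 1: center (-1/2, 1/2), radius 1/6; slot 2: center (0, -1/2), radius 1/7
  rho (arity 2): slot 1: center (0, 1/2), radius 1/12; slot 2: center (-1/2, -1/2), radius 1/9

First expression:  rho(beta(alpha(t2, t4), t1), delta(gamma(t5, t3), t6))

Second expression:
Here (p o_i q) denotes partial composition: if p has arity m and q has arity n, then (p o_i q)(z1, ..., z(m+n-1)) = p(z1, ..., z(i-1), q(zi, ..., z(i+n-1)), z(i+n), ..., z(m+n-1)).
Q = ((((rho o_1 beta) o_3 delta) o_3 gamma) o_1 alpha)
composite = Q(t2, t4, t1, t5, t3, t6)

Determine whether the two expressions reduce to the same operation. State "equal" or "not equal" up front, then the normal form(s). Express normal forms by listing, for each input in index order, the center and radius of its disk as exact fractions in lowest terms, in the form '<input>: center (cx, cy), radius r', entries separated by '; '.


equal; the common form is t1: center (-1/24, 1/2), radius 1/108; t2: center (-1/48, 131/240), radius 1/720; t3: center (-5/9, -61/108), radius 1/378; t4: center (-1/40, 131/240), radius 1/840; t5: center (-61/108, -59/108), radius 1/324; t6: center (-5/9, -1/2), radius 1/54


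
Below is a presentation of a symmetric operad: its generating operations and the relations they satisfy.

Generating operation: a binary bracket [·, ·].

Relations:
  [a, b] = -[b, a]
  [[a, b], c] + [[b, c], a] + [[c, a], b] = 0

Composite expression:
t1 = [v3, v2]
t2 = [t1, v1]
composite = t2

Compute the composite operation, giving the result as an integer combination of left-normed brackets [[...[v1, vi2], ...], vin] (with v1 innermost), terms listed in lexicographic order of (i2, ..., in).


[[v1, v2], v3] - [[v1, v3], v2]

Left-normed coefficients sit on the v1-initial expansion words.
Composite bracket: [[v3, v2], v1]
Each bracket splits as ab - ba, giving 4 signed words (2^2 = 4).
The v1-initial words carry the normal form:
  the word v1v2v3 carries sign +1 and contributes +[[v1, v2], v3]
  the word v1v3v2 carries sign -1 and contributes -[[v1, v3], v2]


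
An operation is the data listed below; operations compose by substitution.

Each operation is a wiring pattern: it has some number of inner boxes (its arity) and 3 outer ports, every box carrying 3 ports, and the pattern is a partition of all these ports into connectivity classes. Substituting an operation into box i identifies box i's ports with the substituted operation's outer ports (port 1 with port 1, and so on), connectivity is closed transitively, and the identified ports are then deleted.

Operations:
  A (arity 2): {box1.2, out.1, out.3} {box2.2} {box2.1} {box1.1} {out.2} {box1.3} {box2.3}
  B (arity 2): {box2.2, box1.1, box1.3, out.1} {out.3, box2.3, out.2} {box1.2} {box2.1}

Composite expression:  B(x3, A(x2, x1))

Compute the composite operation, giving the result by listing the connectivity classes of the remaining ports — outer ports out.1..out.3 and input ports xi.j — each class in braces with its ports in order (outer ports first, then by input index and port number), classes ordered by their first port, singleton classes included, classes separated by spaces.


{out.1, x3.1, x3.3} {out.2, out.3, x2.2} {x1.1} {x1.2} {x1.3} {x2.1} {x2.3} {x3.2}

Treat the ports identified at B as solder joints: merge, then drop.
through A, on inputs (x2, x1): {out.1, out.3, x2.2} {out.2} {x1.1} {x1.2} {x1.3} {x2.1} {x2.3} (out.j = stage outer ports)
through B, on inputs (x3, x2, x1): {out.1, x3.1, x3.3} {out.2, out.3, x2.2} {x1.1} {x1.2} {x1.3} {x2.1} {x2.3} {x3.2} (out.j = stage outer ports)


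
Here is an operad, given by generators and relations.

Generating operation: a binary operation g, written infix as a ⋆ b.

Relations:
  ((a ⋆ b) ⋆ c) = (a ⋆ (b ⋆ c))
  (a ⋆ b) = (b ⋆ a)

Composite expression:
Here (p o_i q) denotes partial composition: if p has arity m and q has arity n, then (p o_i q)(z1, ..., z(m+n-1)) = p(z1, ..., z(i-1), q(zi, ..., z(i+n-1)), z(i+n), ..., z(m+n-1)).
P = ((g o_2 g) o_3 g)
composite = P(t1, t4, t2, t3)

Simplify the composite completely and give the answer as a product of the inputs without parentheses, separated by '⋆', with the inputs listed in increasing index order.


t1 ⋆ t2 ⋆ t3 ⋆ t4

Key point: g commutes, so take the t-inputs in any fixed order.
(t2 ⋆ t3) flattens to t2 ⋆ t3
(t4 ⋆ (t2 ⋆ t3)) flattens to t4 ⋆ t2 ⋆ t3
(t1 ⋆ (t4 ⋆ (t2 ⋆ t3))) flattens to t1 ⋆ t4 ⋆ t2 ⋆ t3
rearranged into index order: t1 ⋆ t2 ⋆ t3 ⋆ t4


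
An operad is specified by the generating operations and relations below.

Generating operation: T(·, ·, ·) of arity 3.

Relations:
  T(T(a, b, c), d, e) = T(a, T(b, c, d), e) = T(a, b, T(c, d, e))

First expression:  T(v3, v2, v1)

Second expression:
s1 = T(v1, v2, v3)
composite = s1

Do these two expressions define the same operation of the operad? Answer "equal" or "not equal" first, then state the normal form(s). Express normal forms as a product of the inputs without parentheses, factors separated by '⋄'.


not equal; first: v3 ⋄ v2 ⋄ v1; second: v1 ⋄ v2 ⋄ v3

Normal form of the first expression: v3 ⋄ v2 ⋄ v1
Normal form of the second expression: v1 ⋄ v2 ⋄ v3
Distinct normal forms: not equal.


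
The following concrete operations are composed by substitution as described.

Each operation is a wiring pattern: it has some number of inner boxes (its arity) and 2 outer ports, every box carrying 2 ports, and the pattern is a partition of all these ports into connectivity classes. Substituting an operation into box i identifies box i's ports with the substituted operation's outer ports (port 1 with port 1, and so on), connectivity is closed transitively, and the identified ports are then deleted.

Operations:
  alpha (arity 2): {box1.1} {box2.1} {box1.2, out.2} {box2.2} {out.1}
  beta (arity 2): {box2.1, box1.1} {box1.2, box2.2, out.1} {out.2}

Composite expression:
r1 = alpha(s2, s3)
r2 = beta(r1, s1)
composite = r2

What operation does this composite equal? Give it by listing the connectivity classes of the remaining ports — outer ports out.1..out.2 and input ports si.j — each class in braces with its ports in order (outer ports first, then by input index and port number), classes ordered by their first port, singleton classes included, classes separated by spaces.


{out.1, s1.2, s2.2} {out.2} {s1.1} {s2.1} {s3.1} {s3.2}


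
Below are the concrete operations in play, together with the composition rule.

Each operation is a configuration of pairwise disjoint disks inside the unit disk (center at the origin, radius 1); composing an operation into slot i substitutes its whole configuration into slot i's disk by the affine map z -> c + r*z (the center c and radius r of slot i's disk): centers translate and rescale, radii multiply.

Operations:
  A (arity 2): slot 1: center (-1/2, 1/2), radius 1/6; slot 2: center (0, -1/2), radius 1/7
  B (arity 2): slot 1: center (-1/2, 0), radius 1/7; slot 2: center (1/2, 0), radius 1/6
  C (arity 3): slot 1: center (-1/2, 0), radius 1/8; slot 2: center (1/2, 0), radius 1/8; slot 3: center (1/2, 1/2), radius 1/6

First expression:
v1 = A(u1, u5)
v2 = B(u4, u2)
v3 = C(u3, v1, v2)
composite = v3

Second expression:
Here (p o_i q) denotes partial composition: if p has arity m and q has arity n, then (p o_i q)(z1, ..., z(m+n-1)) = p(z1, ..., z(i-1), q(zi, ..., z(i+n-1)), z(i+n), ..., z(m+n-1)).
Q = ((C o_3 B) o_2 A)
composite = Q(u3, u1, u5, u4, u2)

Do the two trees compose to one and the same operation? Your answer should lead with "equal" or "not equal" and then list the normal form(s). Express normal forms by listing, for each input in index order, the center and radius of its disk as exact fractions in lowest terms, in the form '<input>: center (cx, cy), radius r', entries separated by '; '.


In normal form, the first expression is u1: center (7/16, 1/16), radius 1/48; u2: center (7/12, 1/2), radius 1/36; u3: center (-1/2, 0), radius 1/8; u4: center (5/12, 1/2), radius 1/42; u5: center (1/2, -1/16), radius 1/56
In normal form, the second expression is u1: center (7/16, 1/16), radius 1/48; u2: center (7/12, 1/2), radius 1/36; u3: center (-1/2, 0), radius 1/8; u4: center (5/12, 1/2), radius 1/42; u5: center (1/2, -1/16), radius 1/56
The normal forms match — equal.

equal — both sides give u1: center (7/16, 1/16), radius 1/48; u2: center (7/12, 1/2), radius 1/36; u3: center (-1/2, 0), radius 1/8; u4: center (5/12, 1/2), radius 1/42; u5: center (1/2, -1/16), radius 1/56


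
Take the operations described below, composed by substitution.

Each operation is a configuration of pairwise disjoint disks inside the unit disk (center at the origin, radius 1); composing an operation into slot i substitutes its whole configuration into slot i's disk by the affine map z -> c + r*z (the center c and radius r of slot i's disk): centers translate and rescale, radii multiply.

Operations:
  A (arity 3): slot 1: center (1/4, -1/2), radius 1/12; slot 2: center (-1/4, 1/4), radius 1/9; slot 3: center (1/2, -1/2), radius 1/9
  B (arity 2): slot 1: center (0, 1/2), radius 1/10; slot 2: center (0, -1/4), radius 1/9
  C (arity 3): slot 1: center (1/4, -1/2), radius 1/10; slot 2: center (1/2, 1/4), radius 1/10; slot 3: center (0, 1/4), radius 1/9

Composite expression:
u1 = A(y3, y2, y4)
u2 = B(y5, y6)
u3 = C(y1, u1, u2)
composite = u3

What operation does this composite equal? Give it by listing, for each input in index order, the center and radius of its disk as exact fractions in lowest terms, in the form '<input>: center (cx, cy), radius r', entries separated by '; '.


y1: center (1/4, -1/2), radius 1/10; y2: center (19/40, 11/40), radius 1/90; y3: center (21/40, 1/5), radius 1/120; y4: center (11/20, 1/5), radius 1/90; y5: center (0, 11/36), radius 1/90; y6: center (0, 2/9), radius 1/81

Nesting under C composes maps z -> c + r*z down each y-path.
for y1, the 1-step affine chain lands on center (1/4, -1/2), radius 1/10
for y3, the 2-step affine chain lands on center (21/40, 1/5), radius 1/120
for y2, the 2-step affine chain lands on center (19/40, 11/40), radius 1/90
for y4, the 2-step affine chain lands on center (11/20, 1/5), radius 1/90
for y5, the 2-step affine chain lands on center (0, 11/36), radius 1/90
for y6, the 2-step affine chain lands on center (0, 2/9), radius 1/81


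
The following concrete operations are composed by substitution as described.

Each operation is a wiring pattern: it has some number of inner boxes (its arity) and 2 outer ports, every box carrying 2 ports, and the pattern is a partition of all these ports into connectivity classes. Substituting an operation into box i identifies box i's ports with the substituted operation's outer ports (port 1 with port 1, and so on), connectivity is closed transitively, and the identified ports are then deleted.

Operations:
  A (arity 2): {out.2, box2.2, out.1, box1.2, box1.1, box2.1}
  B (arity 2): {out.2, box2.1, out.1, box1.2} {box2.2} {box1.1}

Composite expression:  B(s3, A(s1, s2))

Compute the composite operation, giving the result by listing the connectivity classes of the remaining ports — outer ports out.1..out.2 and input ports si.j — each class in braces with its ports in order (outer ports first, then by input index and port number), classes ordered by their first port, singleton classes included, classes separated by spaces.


{out.1, out.2, s1.1, s1.2, s2.1, s2.2, s3.2} {s3.1}


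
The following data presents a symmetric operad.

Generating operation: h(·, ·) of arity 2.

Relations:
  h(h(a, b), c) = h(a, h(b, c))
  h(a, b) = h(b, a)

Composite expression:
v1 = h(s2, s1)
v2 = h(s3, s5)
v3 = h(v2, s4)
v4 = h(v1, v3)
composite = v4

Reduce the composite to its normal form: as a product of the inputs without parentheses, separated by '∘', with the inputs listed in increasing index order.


s1 ∘ s2 ∘ s3 ∘ s4 ∘ s5


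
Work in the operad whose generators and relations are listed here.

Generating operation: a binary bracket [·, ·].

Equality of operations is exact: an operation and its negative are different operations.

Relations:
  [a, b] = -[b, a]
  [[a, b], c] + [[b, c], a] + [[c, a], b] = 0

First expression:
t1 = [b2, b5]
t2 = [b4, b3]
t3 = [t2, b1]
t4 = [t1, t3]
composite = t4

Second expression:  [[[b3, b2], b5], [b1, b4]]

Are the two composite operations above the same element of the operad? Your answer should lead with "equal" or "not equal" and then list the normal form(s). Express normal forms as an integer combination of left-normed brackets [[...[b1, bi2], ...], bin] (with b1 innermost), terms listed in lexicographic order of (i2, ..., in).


not equal — first -[[[[b1, b3], b4], b2], b5] + [[[[b1, b3], b4], b5], b2] + [[[[b1, b4], b3], b2], b5] - [[[[b1, b4], b3], b5], b2], second [[[[b1, b4], b2], b3], b5] - [[[[b1, b4], b3], b2], b5] - [[[[b1, b4], b5], b2], b3] + [[[[b1, b4], b5], b3], b2]

Normal form of the first expression: -[[[[b1, b3], b4], b2], b5] + [[[[b1, b3], b4], b5], b2] + [[[[b1, b4], b3], b2], b5] - [[[[b1, b4], b3], b5], b2]
Normal form of the second expression: [[[[b1, b4], b2], b3], b5] - [[[[b1, b4], b3], b2], b5] - [[[[b1, b4], b5], b2], b3] + [[[[b1, b4], b5], b3], b2]
The normal forms differ: not equal.


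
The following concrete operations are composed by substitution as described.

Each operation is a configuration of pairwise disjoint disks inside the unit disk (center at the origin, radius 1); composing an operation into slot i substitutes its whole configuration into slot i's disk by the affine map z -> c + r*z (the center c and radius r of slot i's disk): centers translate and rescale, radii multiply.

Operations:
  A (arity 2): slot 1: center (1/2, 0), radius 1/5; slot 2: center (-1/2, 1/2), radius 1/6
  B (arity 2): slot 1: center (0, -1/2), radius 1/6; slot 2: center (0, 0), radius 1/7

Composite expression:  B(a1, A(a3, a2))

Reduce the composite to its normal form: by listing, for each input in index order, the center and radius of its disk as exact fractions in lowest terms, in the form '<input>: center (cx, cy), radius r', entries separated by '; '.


a1: center (0, -1/2), radius 1/6; a2: center (-1/14, 1/14), radius 1/42; a3: center (1/14, 0), radius 1/35

Follow each a-input down from B: c' goes to c + r*c', radius to r*r'.
tracing a1 down its 1-map path: center (0, -1/2), radius 1/6
tracing a3 down its 2-map path: center (1/14, 0), radius 1/35
tracing a2 down its 2-map path: center (-1/14, 1/14), radius 1/42


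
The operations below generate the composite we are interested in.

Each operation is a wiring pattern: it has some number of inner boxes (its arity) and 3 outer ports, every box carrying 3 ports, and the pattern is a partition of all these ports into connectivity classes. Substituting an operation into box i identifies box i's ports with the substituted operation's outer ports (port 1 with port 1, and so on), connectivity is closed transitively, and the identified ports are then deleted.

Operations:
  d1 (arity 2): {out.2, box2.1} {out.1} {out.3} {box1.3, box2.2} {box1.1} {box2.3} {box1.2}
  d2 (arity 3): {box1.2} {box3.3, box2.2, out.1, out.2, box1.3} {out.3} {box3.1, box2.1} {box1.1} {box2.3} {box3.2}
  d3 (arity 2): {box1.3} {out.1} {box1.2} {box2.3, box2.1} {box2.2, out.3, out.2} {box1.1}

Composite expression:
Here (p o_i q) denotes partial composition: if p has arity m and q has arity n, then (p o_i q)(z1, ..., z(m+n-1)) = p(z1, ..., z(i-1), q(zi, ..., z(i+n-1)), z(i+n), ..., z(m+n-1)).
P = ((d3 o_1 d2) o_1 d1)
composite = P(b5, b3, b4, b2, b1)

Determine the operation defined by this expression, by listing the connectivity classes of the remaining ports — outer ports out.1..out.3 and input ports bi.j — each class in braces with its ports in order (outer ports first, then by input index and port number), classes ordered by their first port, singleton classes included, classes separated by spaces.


{out.1} {out.2, out.3, b1.2} {b1.1, b1.3} {b2.1, b4.1} {b2.2} {b2.3, b4.2} {b3.1} {b3.2, b5.3} {b3.3} {b4.3} {b5.1} {b5.2}

Treat the ports identified at d3 as solder joints: merge, then drop.
stage d1: inputs (b5, b3), connectivity {out.1} {out.2, b3.1} {out.3} {b3.2, b5.3} {b3.3} {b5.1} {b5.2}, out.j its boundary
stage d2: inputs (b5, b3, b4, b2), connectivity {out.1, out.2, b2.3, b4.2} {out.3} {b2.1, b4.1} {b2.2} {b3.1} {b3.2, b5.3} {b3.3} {b4.3} {b5.1} {b5.2}, out.j its boundary
stage d3: inputs (b5, b3, b4, b2, b1), connectivity {out.1} {out.2, out.3, b1.2} {b1.1, b1.3} {b2.1, b4.1} {b2.2} {b2.3, b4.2} {b3.1} {b3.2, b5.3} {b3.3} {b4.3} {b5.1} {b5.2}, out.j its boundary
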